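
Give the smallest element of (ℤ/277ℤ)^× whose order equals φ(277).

5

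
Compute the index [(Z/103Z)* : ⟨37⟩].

3

ord(37) | φ(103) = 103 − 1 = 102 = 2 · 3 · 17.
Divisors of 102: 1, 2, 3, 6, 17, 34, 51, 102.
Compute 37^d (mod 103) for the divisors d until we hit 1:
37^1 ≡ 37 (mod 103)
37^2 ≡ 30 (mod 103)
37^3 ≡ 80 (mod 103)
37^6 ≡ 14 (mod 103)
37^17 ≡ 102 (mod 103)
37^34 ≡ 1 (mod 103) ✓
The order of 37 is 34, so the subgroup it generates has 34 elements.
Index = |(Z/103Z)^×| / |⟨37⟩| = 102 / 34 = 3.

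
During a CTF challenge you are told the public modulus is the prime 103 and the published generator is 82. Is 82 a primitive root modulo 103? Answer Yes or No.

φ(103) = 103 − 1 = 102 = 2 · 3 · 17.
82 is a primitive root mod 103 iff 82^(φ(103)/q) ≢ 1 for every prime q | φ(103), i.e. q ∈ {2, 3, 17}.
82^51 ≡ 1 (mod 103)  [q = 2: ≡ 1 ✗]
82^34 ≡ 56 (mod 103)  [q = 3: ≢ 1 ✓]
82^6 ≡ 81 (mod 103)  [q = 17: ≢ 1 ✓]
Since 82^51 ≡ 1, the order of 82 divides 51 < 102, so 82 is not a primitive root.

No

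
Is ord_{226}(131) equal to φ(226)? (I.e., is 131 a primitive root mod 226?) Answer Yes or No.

φ(226) = φ(2)·φ(113) = 1·112 = 112 = 2^4 · 7.
Test 131^(112/q) mod 226 for each prime factor q of 112:
131^56 ≡ 1 (mod 226)  [q = 2: ≡ 1 ✗]
131^16 ≡ 1 (mod 226)  [q = 7: ≡ 1 ✗]
Since 131^56 ≡ 1, the order of 131 divides 56 < 112, so 131 is not a primitive root.

No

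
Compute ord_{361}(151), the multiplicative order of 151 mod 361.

38

The order of 151 must divide φ(361) = φ(19^2) = 19·(19−1) = 342 = 2 · 3^2 · 19.
Divisors of 342: 1, 2, 3, 6, 9, 18, 19, 38, 57, 114, 171, 342.
Test each divisor d:
151^1 ≡ 151
151^2 ≡ 58
151^3 ≡ 94
151^6 ≡ 172
151^9 ≡ 284
151^18 ≡ 153
151^19 ≡ 360
151^38 ≡ 1
Therefore the multiplicative order of 151 modulo 361 is 38.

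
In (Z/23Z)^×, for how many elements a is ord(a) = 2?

1

φ(23) = 23 − 1 = 22 = 2 · 11.
In a cyclic group of order 22, there are φ(d) elements of order d for each divisor d of 22, and zero for non-divisors.
2 | 22, and φ(2) = 2 − 1 = 1.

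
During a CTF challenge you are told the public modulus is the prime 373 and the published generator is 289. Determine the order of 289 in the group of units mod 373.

The order of 289 must divide φ(373) = 373 − 1 = 372 = 2^2 · 3 · 31.
Divisors of 372: 1, 2, 3, 4, 6, 12, 31, 62, 93, 124, 186, 372.
Evaluate successive powers at the divisors of 372:
289^1 ≡ 289
289^2 ≡ 342
289^3 ≡ 366
289^4 ≡ 215
289^6 ≡ 49
289^12 ≡ 163
289^31 ≡ 1
Hence ord(289) = 31.

31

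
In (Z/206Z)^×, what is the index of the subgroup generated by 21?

ord(21) | φ(206) = φ(2)·φ(103) = 1·102 = 102 = 2 · 3 · 17.
Divisors of 102: 1, 2, 3, 6, 17, 34, 51, 102.
Check 21^d mod 206 for each divisor in increasing order:
21^1 ≡ 21
21^2 ≡ 29
21^3 ≡ 197
21^6 ≡ 81
21^17 ≡ 57
21^34 ≡ 159
21^51 ≡ 205
21^102 ≡ 1
So ord_206(21) = 102, hence |⟨21⟩| = 102.
Index = |(Z/206Z)^×| / |⟨21⟩| = 102 / 102 = 1.

1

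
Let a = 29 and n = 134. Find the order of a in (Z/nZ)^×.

3

Since 29 ∈ (Z/134Z)^×, its order divides φ(134) = φ(2)·φ(67) = 1·66 = 66 = 2 · 3 · 11.
Divisors of 66: 1, 2, 3, 6, 11, 22, 33, 66.
Evaluate successive powers at the divisors of 66:
29^1 ≡ 29 (mod 134)
29^2 ≡ 37 (mod 134)
29^3 ≡ 1 (mod 134) ✓
The smallest such exponent is 3, so the order of 29 is 3.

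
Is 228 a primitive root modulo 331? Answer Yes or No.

Yes

φ(331) = 331 − 1 = 330 = 2 · 3 · 5 · 11.
Test 228^(330/q) mod 331 for each prime factor q of 330:
228^165 ≡ 330 (mod 331)  [q = 2: ≢ 1 ✓]
228^110 ≡ 31 (mod 331)  [q = 3: ≢ 1 ✓]
228^66 ≡ 124 (mod 331)  [q = 5: ≢ 1 ✓]
228^30 ≡ 111 (mod 331)  [q = 11: ≢ 1 ✓]
None equal 1, so ord_331(228) = 330: 228 is a primitive root.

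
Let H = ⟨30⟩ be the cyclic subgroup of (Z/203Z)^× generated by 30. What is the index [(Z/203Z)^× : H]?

56

By Lagrange's theorem, ord_203(30) divides φ(203) = φ(7·29) = (7−1)·(29−1) = 6·28 = 168 = 2^3 · 3 · 7.
Divisors of 168: 1, 2, 3, 4, 6, 7, 8, 12, 14, 21, 24, 28, 42, 56, 84, 168.
Compute 30^d (mod 203) for the divisors d until we hit 1:
30^1 ≡ 30
30^2 ≡ 88
30^3 ≡ 1
Thus |⟨30⟩| = ord(30) = 3.
Index = |(Z/203Z)^×| / |⟨30⟩| = 168 / 3 = 56.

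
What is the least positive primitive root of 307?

5

φ(307) = 307 − 1 = 306 = 2 · 3^2 · 17.
g is a primitive root iff g^(306/q) ≢ 1 (mod 307) for each prime q ∈ {2, 3, 17}.
g = 2: 2^153 ≡ 306; 2^102 ≡ 1 — hits 1, so not a primitive root.
g = 3: 3^153 ≡ 306; 3^102 ≡ 1 — hits 1, so not a primitive root.
g = 4: 4^153 ≡ 1 — hits 1, so not a primitive root.
g = 5: 5^153 ≡ 306; 5^102 ≡ 289; 5^18 ≡ 81 — none is 1, so 5 is a primitive root.
Hence the least primitive root of 307 is 5.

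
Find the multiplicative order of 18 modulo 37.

36

Since 18 ∈ (Z/37Z)^×, its order divides φ(37) = 37 − 1 = 36 = 2^2 · 3^2.
Divisors of 36: 1, 2, 3, 4, 6, 9, 12, 18, 36.
Test each divisor d:
18^1 ≡ 18 (mod 37)
18^2 ≡ 28 (mod 37)
18^3 ≡ 23 (mod 37)
18^4 ≡ 7 (mod 37)
18^6 ≡ 11 (mod 37)
18^9 ≡ 31 (mod 37)
18^12 ≡ 10 (mod 37)
18^18 ≡ 36 (mod 37)
18^36 ≡ 1 (mod 37) ✓
Hence ord(18) = 36.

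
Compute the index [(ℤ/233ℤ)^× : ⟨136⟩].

The order of 136 must divide φ(233) = 233 − 1 = 232 = 2^3 · 29.
Divisors of 232: 1, 2, 4, 8, 29, 58, 116, 232.
Compute 136^d (mod 233) for the divisors d until we hit 1:
136^1 ≡ 136 (mod 233)
136^2 ≡ 89 (mod 233)
136^4 ≡ 232 (mod 233)
136^8 ≡ 1 (mod 233) ✓
The order of 136 is 8, so the subgroup it generates has 8 elements.
Index = |(Z/233Z)^×| / |⟨136⟩| = 232 / 8 = 29.

29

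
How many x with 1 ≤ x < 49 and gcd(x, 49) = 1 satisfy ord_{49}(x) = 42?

12

φ(49) = φ(7^2) = 7·(7−1) = 42 = 2 · 3 · 7.
In a cyclic group of order 42, there are φ(d) elements of order d for each divisor d of 42, and zero for non-divisors.
42 = 2 · 3 · 7 divides 42, and φ(42) = 12.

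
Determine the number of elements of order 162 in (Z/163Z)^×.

φ(163) = 163 − 1 = 162 = 2 · 3^4.
In a cyclic group of order 162, there are φ(d) elements of order d for each divisor d of 162, and zero for non-divisors.
162 = 2 · 3^4 divides 162, and φ(162) = 54.

54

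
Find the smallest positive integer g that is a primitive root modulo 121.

2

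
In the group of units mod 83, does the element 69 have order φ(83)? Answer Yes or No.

No

φ(83) = 83 − 1 = 82 = 2 · 41.
An element g generates (Z/83Z)^× iff g^(82/q) ≢ 1 (mod 83) for each prime q ∈ {2, 41}.
69^41 ≡ 1 (mod 83)  [q = 2: ≡ 1 ✗]
69^2 ≡ 30 (mod 83)  [q = 41: ≢ 1 ✓]
Since 69^41 ≡ 1, the order of 69 divides 41 < 82, so 69 is not a primitive root.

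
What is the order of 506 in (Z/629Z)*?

36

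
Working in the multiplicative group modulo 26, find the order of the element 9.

By Lagrange's theorem, ord_26(9) divides φ(26) = φ(2)·φ(13) = 1·12 = 12 = 2^2 · 3.
Divisors of 12: 1, 2, 3, 4, 6, 12.
Evaluate successive powers at the divisors of 12:
9^1 ≡ 9 (mod 26)
9^2 ≡ 3 (mod 26)
9^3 ≡ 1 (mod 26) ✓
Therefore the multiplicative order of 9 modulo 26 is 3.

3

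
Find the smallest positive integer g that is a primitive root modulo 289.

φ(289) = φ(17^2) = 17·(17−1) = 272 = 2^4 · 17.
Test candidates g = 2, 3, … against the prime factors q ∈ {2, 17} of φ(289): g is a generator iff g^(272/q) ≢ 1 for every such q.
g = 2: 2^136 ≡ 1 — hits 1, so not a primitive root.
g = 3: 3^136 ≡ 288; 3^16 ≡ 171 — none is 1, so 3 is a primitive root.
So 3 is the smallest generator of (Z/289Z)^×.

3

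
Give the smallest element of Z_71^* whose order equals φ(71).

φ(71) = 71 − 1 = 70 = 2 · 5 · 7.
Test candidates g = 2, 3, … against the prime factors q ∈ {2, 5, 7} of φ(71): g is a generator iff g^(70/q) ≢ 1 for every such q.
g = 2: 2^35 ≡ 1 — hits 1, so not a primitive root.
g = 3: 3^35 ≡ 1 — hits 1, so not a primitive root.
g = 4: 4^35 ≡ 1 — hits 1, so not a primitive root.
g = 5: 5^35 ≡ 1 — hits 1, so not a primitive root.
g = 6: 6^35 ≡ 1 — hits 1, so not a primitive root.
g = 7: 7^35 ≡ 70; 7^14 ≡ 54; 7^10 ≡ 45 — none is 1, so 7 is a primitive root.
The smallest primitive root modulo 71 is 7.

7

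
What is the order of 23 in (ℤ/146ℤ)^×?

36

By Lagrange's theorem, ord_146(23) divides φ(146) = φ(2)·φ(73) = 1·72 = 72 = 2^3 · 3^2.
Divisors of 72: 1, 2, 3, 4, 6, 8, 9, 12, 18, 24, 36, 72.
Check 23^d mod 146 for each divisor in increasing order:
23^1 ≡ 23 (mod 146)
23^2 ≡ 91 (mod 146)
23^3 ≡ 49 (mod 146)
23^4 ≡ 105 (mod 146)
23^6 ≡ 65 (mod 146)
23^8 ≡ 75 (mod 146)
23^9 ≡ 119 (mod 146)
23^12 ≡ 137 (mod 146)
23^18 ≡ 145 (mod 146)
23^24 ≡ 81 (mod 146)
23^36 ≡ 1 (mod 146) ✓
Hence ord(23) = 36.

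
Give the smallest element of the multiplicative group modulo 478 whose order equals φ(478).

7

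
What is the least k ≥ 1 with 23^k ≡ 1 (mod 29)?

7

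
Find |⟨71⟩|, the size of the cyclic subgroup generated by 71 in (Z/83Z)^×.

82

Since 71 ∈ (Z/83Z)^×, its order divides φ(83) = 83 − 1 = 82 = 2 · 41.
Divisors of 82: 1, 2, 41, 82.
Evaluate successive powers at the divisors of 82:
71^1 ≡ 71
71^2 ≡ 61
71^41 ≡ 82
71^82 ≡ 1
Therefore the multiplicative order of 71 modulo 83 is 82.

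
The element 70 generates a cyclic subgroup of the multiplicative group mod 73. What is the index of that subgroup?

6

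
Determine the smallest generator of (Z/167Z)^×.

5

φ(167) = 167 − 1 = 166 = 2 · 83.
g is a primitive root iff g^(166/q) ≢ 1 (mod 167) for each prime q ∈ {2, 83}.
g = 2: 2^83 ≡ 1 — hits 1, so not a primitive root.
g = 3: 3^83 ≡ 1 — hits 1, so not a primitive root.
g = 4: 4^83 ≡ 1 — hits 1, so not a primitive root.
g = 5: 5^83 ≡ 166; 5^2 ≡ 25 — none is 1, so 5 is a primitive root.
So 5 is the smallest generator of (Z/167Z)^×.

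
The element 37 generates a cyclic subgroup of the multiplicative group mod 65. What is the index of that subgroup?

ord(37) | φ(65) = φ(5·13) = (5−1)·(13−1) = 4·12 = 48 = 2^4 · 3.
Divisors of 48: 1, 2, 3, 4, 6, 8, 12, 16, 24, 48.
Evaluate successive powers at the divisors of 48:
37^1 ≡ 37
37^2 ≡ 4
37^3 ≡ 18
37^4 ≡ 16
37^6 ≡ 64
37^8 ≡ 61
37^12 ≡ 1
So ord_65(37) = 12, hence |⟨37⟩| = 12.
The index is φ(65) / ord(37) = 48 / 12 = 4.

4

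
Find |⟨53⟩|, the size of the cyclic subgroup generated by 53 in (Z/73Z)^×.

The order of 53 must divide φ(73) = 73 − 1 = 72 = 2^3 · 3^2.
Divisors of 72: 1, 2, 3, 4, 6, 8, 9, 12, 18, 24, 36, 72.
Compute 53^d (mod 73) for the divisors d until we hit 1:
53^1 ≡ 53 (mod 73)
53^2 ≡ 35 (mod 73)
53^3 ≡ 30 (mod 73)
53^4 ≡ 57 (mod 73)
53^6 ≡ 24 (mod 73)
53^8 ≡ 37 (mod 73)
53^9 ≡ 63 (mod 73)
53^12 ≡ 65 (mod 73)
53^18 ≡ 27 (mod 73)
53^24 ≡ 64 (mod 73)
53^36 ≡ 72 (mod 73)
53^72 ≡ 1 (mod 73) ✓
Hence ord(53) = 72.

72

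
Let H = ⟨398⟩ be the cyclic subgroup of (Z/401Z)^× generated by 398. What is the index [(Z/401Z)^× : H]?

ord(398) | φ(401) = 401 − 1 = 400 = 2^4 · 5^2.
Divisors of 400: 1, 2, 4, 5, 8, 10, 16, 20, 25, 40, 50, 80, 100, 200, 400.
Evaluate successive powers at the divisors of 400:
398^1 ≡ 398
398^2 ≡ 9
398^4 ≡ 81
398^5 ≡ 158
398^8 ≡ 145
398^10 ≡ 102
398^16 ≡ 173
398^20 ≡ 379
398^25 ≡ 133
398^40 ≡ 83
398^50 ≡ 45
398^80 ≡ 72
398^100 ≡ 20
398^200 ≡ 400
398^400 ≡ 1
Thus |⟨398⟩| = ord(398) = 400.
[(Z/401Z)^× : ⟨398⟩] = 400/400 = 1.

1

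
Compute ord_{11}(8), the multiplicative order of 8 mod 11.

10

The order of 8 must divide φ(11) = 11 − 1 = 10 = 2 · 5.
Divisors of 10: 1, 2, 5, 10.
Compute 8^d (mod 11) for the divisors d until we hit 1:
8^1 ≡ 8
8^2 ≡ 9
8^5 ≡ 10
8^10 ≡ 1
So ord_11(8) = 10.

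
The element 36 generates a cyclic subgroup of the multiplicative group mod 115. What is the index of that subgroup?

By Lagrange's theorem, ord_115(36) divides φ(115) = φ(5·23) = (5−1)·(23−1) = 4·22 = 88 = 2^3 · 11.
Divisors of 88: 1, 2, 4, 8, 11, 22, 44, 88.
Compute 36^d (mod 115) for the divisors d until we hit 1:
36^1 ≡ 36 (mod 115)
36^2 ≡ 31 (mod 115)
36^4 ≡ 41 (mod 115)
36^8 ≡ 71 (mod 115)
36^11 ≡ 1 (mod 115) ✓
So ord_115(36) = 11, hence |⟨36⟩| = 11.
Index = |(Z/115Z)^×| / |⟨36⟩| = 88 / 11 = 8.

8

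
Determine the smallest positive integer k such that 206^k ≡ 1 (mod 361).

ord(206) | φ(361) = φ(19^2) = 19·(19−1) = 342 = 2 · 3^2 · 19.
Divisors of 342: 1, 2, 3, 6, 9, 18, 19, 38, 57, 114, 171, 342.
Compute 206^d (mod 361) for the divisors d until we hit 1:
206^1 ≡ 206 (mod 361)
206^2 ≡ 199 (mod 361)
206^3 ≡ 201 (mod 361)
206^6 ≡ 330 (mod 361)
206^9 ≡ 267 (mod 361)
206^18 ≡ 172 (mod 361)
206^19 ≡ 54 (mod 361)
206^38 ≡ 28 (mod 361)
206^57 ≡ 68 (mod 361)
206^114 ≡ 292 (mod 361)
206^171 ≡ 1 (mod 361) ✓
So ord_361(206) = 171.

171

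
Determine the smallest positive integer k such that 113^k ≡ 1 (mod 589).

30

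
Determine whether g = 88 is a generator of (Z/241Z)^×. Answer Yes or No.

No

φ(241) = 241 − 1 = 240 = 2^4 · 3 · 5.
Test 88^(240/q) mod 241 for each prime factor q of 240:
88^120 ≡ 240 (mod 241)  [q = 2: ≢ 1 ✓]
88^80 ≡ 15 (mod 241)  [q = 3: ≢ 1 ✓]
88^48 ≡ 1 (mod 241)  [q = 5: ≡ 1 ✗]
88^48 ≡ 1 shows ord(88) | 48, strictly less than φ(241); not a primitive root.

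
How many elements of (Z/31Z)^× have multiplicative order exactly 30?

φ(31) = 31 − 1 = 30 = 2 · 3 · 5.
Since (Z/31Z)^× is cyclic of order 30, the number of elements of order d is φ(d) when d | 30 and 0 otherwise.
30 = 2 · 3 · 5 divides 30, and φ(30) = 8.

8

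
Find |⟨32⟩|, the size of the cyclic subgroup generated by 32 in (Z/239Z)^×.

By Lagrange's theorem, ord_239(32) divides φ(239) = 239 − 1 = 238 = 2 · 7 · 17.
Divisors of 238: 1, 2, 7, 14, 17, 34, 119, 238.
Test each divisor d:
32^1 ≡ 32 (mod 239)
32^2 ≡ 68 (mod 239)
32^7 ≡ 163 (mod 239)
32^14 ≡ 40 (mod 239)
32^17 ≡ 44 (mod 239)
32^34 ≡ 24 (mod 239)
32^119 ≡ 1 (mod 239) ✓
Therefore the multiplicative order of 32 modulo 239 is 119.

119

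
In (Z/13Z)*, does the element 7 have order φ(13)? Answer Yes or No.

Yes

φ(13) = 13 − 1 = 12 = 2^2 · 3.
Test 7^(12/q) mod 13 for each prime factor q of 12:
7^6 ≡ 12 (mod 13)  [q = 2: ≢ 1 ✓]
7^4 ≡ 9 (mod 13)  [q = 3: ≢ 1 ✓]
None equal 1, so ord_13(7) = 12: 7 is a primitive root.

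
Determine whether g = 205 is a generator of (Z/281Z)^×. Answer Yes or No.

Yes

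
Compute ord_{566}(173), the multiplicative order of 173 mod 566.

282

The order of 173 must divide φ(566) = φ(2)·φ(283) = 1·282 = 282 = 2 · 3 · 47.
Divisors of 282: 1, 2, 3, 6, 47, 94, 141, 282.
Test each divisor d:
173^1 ≡ 173 (mod 566)
173^2 ≡ 497 (mod 566)
173^3 ≡ 515 (mod 566)
173^6 ≡ 337 (mod 566)
173^47 ≡ 239 (mod 566)
173^94 ≡ 521 (mod 566)
173^141 ≡ 565 (mod 566)
173^282 ≡ 1 (mod 566) ✓
Hence ord(173) = 282.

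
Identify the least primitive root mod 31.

3

φ(31) = 31 − 1 = 30 = 2 · 3 · 5.
g is a primitive root iff g^(30/q) ≢ 1 (mod 31) for each prime q ∈ {2, 3, 5}.
g = 2: 2^15 ≡ 1 — hits 1, so not a primitive root.
g = 3: 3^15 ≡ 30; 3^10 ≡ 25; 3^6 ≡ 16 — none is 1, so 3 is a primitive root.
The smallest primitive root modulo 31 is 3.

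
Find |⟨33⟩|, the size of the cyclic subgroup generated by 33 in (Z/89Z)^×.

88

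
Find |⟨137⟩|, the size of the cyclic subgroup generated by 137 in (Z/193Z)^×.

96

The order of 137 must divide φ(193) = 193 − 1 = 192 = 2^6 · 3.
Divisors of 192: 1, 2, 3, 4, 6, 8, 12, 16, 24, 32, 48, 64, 96, 192.
Check 137^d mod 193 for each divisor in increasing order:
137^1 ≡ 137 (mod 193)
137^2 ≡ 48 (mod 193)
137^3 ≡ 14 (mod 193)
137^4 ≡ 181 (mod 193)
137^6 ≡ 3 (mod 193)
137^8 ≡ 144 (mod 193)
137^12 ≡ 9 (mod 193)
137^16 ≡ 85 (mod 193)
137^24 ≡ 81 (mod 193)
137^32 ≡ 84 (mod 193)
137^48 ≡ 192 (mod 193)
137^64 ≡ 108 (mod 193)
137^96 ≡ 1 (mod 193) ✓
Therefore the multiplicative order of 137 modulo 193 is 96.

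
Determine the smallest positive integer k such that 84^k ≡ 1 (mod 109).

54

Since 84 ∈ (Z/109Z)^×, its order divides φ(109) = 109 − 1 = 108 = 2^2 · 3^3.
Divisors of 108: 1, 2, 3, 4, 6, 9, 12, 18, 27, 36, 54, 108.
Test each divisor d:
84^1 ≡ 84 (mod 109)
84^2 ≡ 80 (mod 109)
84^3 ≡ 71 (mod 109)
84^4 ≡ 78 (mod 109)
84^6 ≡ 27 (mod 109)
84^9 ≡ 64 (mod 109)
84^12 ≡ 75 (mod 109)
84^18 ≡ 63 (mod 109)
84^27 ≡ 108 (mod 109)
84^36 ≡ 45 (mod 109)
84^54 ≡ 1 (mod 109) ✓
The smallest such exponent is 54, so the order of 84 is 54.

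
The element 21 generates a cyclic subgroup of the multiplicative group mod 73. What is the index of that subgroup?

3

By Lagrange's theorem, ord_73(21) divides φ(73) = 73 − 1 = 72 = 2^3 · 3^2.
Divisors of 72: 1, 2, 3, 4, 6, 8, 9, 12, 18, 24, 36, 72.
Test each divisor d:
21^1 ≡ 21
21^2 ≡ 3
21^3 ≡ 63
21^4 ≡ 9
21^6 ≡ 27
21^8 ≡ 8
21^9 ≡ 22
21^12 ≡ 72
21^18 ≡ 46
21^24 ≡ 1
So ord_73(21) = 24, hence |⟨21⟩| = 24.
Index = |(Z/73Z)^×| / |⟨21⟩| = 72 / 24 = 3.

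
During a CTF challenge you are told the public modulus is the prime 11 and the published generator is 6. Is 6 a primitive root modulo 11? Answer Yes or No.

φ(11) = 11 − 1 = 10 = 2 · 5.
6 is a primitive root mod 11 iff 6^(φ(11)/q) ≢ 1 for every prime q | φ(11), i.e. q ∈ {2, 5}.
6^5 ≡ 10 (mod 11)  [q = 2: ≢ 1 ✓]
6^2 ≡ 3 (mod 11)  [q = 5: ≢ 1 ✓]
All checks pass, so 6 has order 10 and is a primitive root modulo 11.

Yes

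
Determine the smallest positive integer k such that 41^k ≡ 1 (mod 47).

46

By Lagrange's theorem, ord_47(41) divides φ(47) = 47 − 1 = 46 = 2 · 23.
Divisors of 46: 1, 2, 23, 46.
Evaluate successive powers at the divisors of 46:
41^1 ≡ 41
41^2 ≡ 36
41^23 ≡ 46
41^46 ≡ 1
So ord_47(41) = 46.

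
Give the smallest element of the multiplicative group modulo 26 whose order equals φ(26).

φ(26) = φ(2)·φ(13) = 1·12 = 12 = 2^2 · 3.
Test candidates g = 2, 3, … against the prime factors q ∈ {2, 3} of φ(26): g is a generator iff g^(12/q) ≢ 1 for every such q.
g = 2: gcd(2, 26) = 2 > 1, not a unit — skip.
g = 3: 3^6 ≡ 1 — hits 1, so not a primitive root.
g = 4: gcd(4, 26) = 2 > 1, not a unit — skip.
g = 5: 5^6 ≡ 25; 5^4 ≡ 1 — hits 1, so not a primitive root.
g = 6: gcd(6, 26) = 2 > 1, not a unit — skip.
g = 7: 7^6 ≡ 25; 7^4 ≡ 9 — none is 1, so 7 is a primitive root.
The smallest primitive root modulo 26 is 7.

7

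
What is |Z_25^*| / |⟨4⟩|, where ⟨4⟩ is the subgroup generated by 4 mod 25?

2

Since 4 ∈ (Z/25Z)^×, its order divides φ(25) = φ(5^2) = 5·(5−1) = 20 = 2^2 · 5.
Divisors of 20: 1, 2, 4, 5, 10, 20.
Evaluate successive powers at the divisors of 20:
4^1 ≡ 4 (mod 25)
4^2 ≡ 16 (mod 25)
4^4 ≡ 6 (mod 25)
4^5 ≡ 24 (mod 25)
4^10 ≡ 1 (mod 25) ✓
So ord_25(4) = 10, hence |⟨4⟩| = 10.
[(Z/25Z)^× : ⟨4⟩] = 20/10 = 2.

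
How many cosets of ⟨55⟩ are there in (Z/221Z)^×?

ord(55) | φ(221) = φ(13·17) = (13−1)·(17−1) = 12·16 = 192 = 2^6 · 3.
Divisors of 192: 1, 2, 3, 4, 6, 8, 12, 16, 24, 32, 48, 64, 96, 192.
Compute 55^d (mod 221) for the divisors d until we hit 1:
55^1 ≡ 55
55^2 ≡ 152
55^3 ≡ 183
55^4 ≡ 120
55^6 ≡ 118
55^8 ≡ 35
55^12 ≡ 1
So ord_221(55) = 12, hence |⟨55⟩| = 12.
[(Z/221Z)^× : ⟨55⟩] = 192/12 = 16.

16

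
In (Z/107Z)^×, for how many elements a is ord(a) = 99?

0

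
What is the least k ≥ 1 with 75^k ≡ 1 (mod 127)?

18

ord(75) | φ(127) = 127 − 1 = 126 = 2 · 3^2 · 7.
Divisors of 126: 1, 2, 3, 6, 7, 9, 14, 18, 21, 42, 63, 126.
Compute 75^d (mod 127) for the divisors d until we hit 1:
75^1 ≡ 75
75^2 ≡ 37
75^3 ≡ 108
75^6 ≡ 107
75^7 ≡ 24
75^9 ≡ 126
75^14 ≡ 68
75^18 ≡ 1
The smallest such exponent is 18, so the order of 75 is 18.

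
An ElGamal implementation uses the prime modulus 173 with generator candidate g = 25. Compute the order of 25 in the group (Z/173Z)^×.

86

By Lagrange's theorem, ord_173(25) divides φ(173) = 173 − 1 = 172 = 2^2 · 43.
Divisors of 172: 1, 2, 4, 43, 86, 172.
Evaluate successive powers at the divisors of 172:
25^1 ≡ 25 (mod 173)
25^2 ≡ 106 (mod 173)
25^4 ≡ 164 (mod 173)
25^43 ≡ 172 (mod 173)
25^86 ≡ 1 (mod 173) ✓
The smallest such exponent is 86, so the order of 25 is 86.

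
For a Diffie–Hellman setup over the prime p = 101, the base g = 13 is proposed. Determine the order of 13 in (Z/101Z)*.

ord(13) | φ(101) = 101 − 1 = 100 = 2^2 · 5^2.
Divisors of 100: 1, 2, 4, 5, 10, 20, 25, 50, 100.
Test each divisor d:
13^1 ≡ 13
13^2 ≡ 68
13^4 ≡ 79
13^5 ≡ 17
13^10 ≡ 87
13^20 ≡ 95
13^25 ≡ 100
13^50 ≡ 1
Therefore the multiplicative order of 13 modulo 101 is 50.

50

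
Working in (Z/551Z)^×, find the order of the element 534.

By Lagrange's theorem, ord_551(534) divides φ(551) = φ(19·29) = (19−1)·(29−1) = 18·28 = 504 = 2^3 · 3^2 · 7.
Divisors of 504: 1, 2, 3, 4, 6, 7, 8, 9, 12, 14, 18, 21, 24, 28, 36, 42, 56, 63, 72, 84, 126, 168, 252, 504.
Evaluate successive powers at the divisors of 504:
534^1 ≡ 534 (mod 551)
534^2 ≡ 289 (mod 551)
534^3 ≡ 46 (mod 551)
534^4 ≡ 320 (mod 551)
534^6 ≡ 463 (mod 551)
534^7 ≡ 394 (mod 551)
534^8 ≡ 465 (mod 551)
534^9 ≡ 360 (mod 551)
534^12 ≡ 30 (mod 551)
534^14 ≡ 405 (mod 551)
534^18 ≡ 115 (mod 551)
534^21 ≡ 331 (mod 551)
534^24 ≡ 349 (mod 551)
534^28 ≡ 378 (mod 551)
534^36 ≡ 1 (mod 551) ✓
Hence ord(534) = 36.

36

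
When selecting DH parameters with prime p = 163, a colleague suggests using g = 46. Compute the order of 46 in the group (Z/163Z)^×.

81

The order of 46 must divide φ(163) = 163 − 1 = 162 = 2 · 3^4.
Divisors of 162: 1, 2, 3, 6, 9, 18, 27, 54, 81, 162.
Test each divisor d:
46^1 ≡ 46
46^2 ≡ 160
46^3 ≡ 25
46^6 ≡ 136
46^9 ≡ 140
46^18 ≡ 40
46^27 ≡ 58
46^54 ≡ 104
46^81 ≡ 1
So ord_163(46) = 81.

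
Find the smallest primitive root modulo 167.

φ(167) = 167 − 1 = 166 = 2 · 83.
Test candidates g = 2, 3, … against the prime factors q ∈ {2, 83} of φ(167): g is a generator iff g^(166/q) ≢ 1 for every such q.
g = 2: 2^83 ≡ 1 — hits 1, so not a primitive root.
g = 3: 3^83 ≡ 1 — hits 1, so not a primitive root.
g = 4: 4^83 ≡ 1 — hits 1, so not a primitive root.
g = 5: 5^83 ≡ 166; 5^2 ≡ 25 — none is 1, so 5 is a primitive root.
So 5 is the smallest generator of (Z/167Z)^×.

5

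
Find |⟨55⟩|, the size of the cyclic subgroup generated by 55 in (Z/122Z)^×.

The order of 55 must divide φ(122) = φ(2)·φ(61) = 1·60 = 60 = 2^2 · 3 · 5.
Divisors of 60: 1, 2, 3, 4, 5, 6, 10, 12, 15, 20, 30, 60.
Evaluate successive powers at the divisors of 60:
55^1 ≡ 55 (mod 122)
55^2 ≡ 97 (mod 122)
55^3 ≡ 89 (mod 122)
55^4 ≡ 15 (mod 122)
55^5 ≡ 93 (mod 122)
55^6 ≡ 113 (mod 122)
55^10 ≡ 109 (mod 122)
55^12 ≡ 81 (mod 122)
55^15 ≡ 11 (mod 122)
55^20 ≡ 47 (mod 122)
55^30 ≡ 121 (mod 122)
55^60 ≡ 1 (mod 122) ✓
Therefore the multiplicative order of 55 modulo 122 is 60.

60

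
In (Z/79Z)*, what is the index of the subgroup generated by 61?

The order of 61 must divide φ(79) = 79 − 1 = 78 = 2 · 3 · 13.
Divisors of 78: 1, 2, 3, 6, 13, 26, 39, 78.
Evaluate successive powers at the divisors of 78:
61^1 ≡ 61
61^2 ≡ 8
61^3 ≡ 14
61^6 ≡ 38
61^13 ≡ 78
61^26 ≡ 1
Thus |⟨61⟩| = ord(61) = 26.
[(Z/79Z)^× : ⟨61⟩] = 78/26 = 3.

3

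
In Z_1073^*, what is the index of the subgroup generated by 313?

4

ord(313) | φ(1073) = φ(29·37) = (29−1)·(37−1) = 28·36 = 1008 = 2^4 · 3^2 · 7.
Divisors of 1008: 1, 2, 3, 4, 6, 7, 8, 9, 12, 14, 16, 18, 21, 24, 28, 36, 42, 48, 56, 63, 72, 84, 112, 126, 144, 168, 252, 336, 504, 1008.
Check 313^d mod 1073 for each divisor in increasing order:
313^1 ≡ 313
313^2 ≡ 326
313^3 ≡ 103
313^4 ≡ 49
313^6 ≡ 952
313^7 ≡ 755
313^8 ≡ 255
313^9 ≡ 413
313^12 ≡ 692
313^14 ≡ 262
313^16 ≡ 645
313^18 ≡ 1035
313^21 ≡ 378
313^24 ≡ 306
313^28 ≡ 1045
313^36 ≡ 371
313^42 ≡ 175
313^48 ≡ 285
313^56 ≡ 784
313^63 ≡ 697
313^72 ≡ 297
313^84 ≡ 581
313^112 ≡ 900
313^126 ≡ 813
313^144 ≡ 223
313^168 ≡ 639
313^252 ≡ 1
The order of 313 is 252, so the subgroup it generates has 252 elements.
[(Z/1073Z)^× : ⟨313⟩] = 1008/252 = 4.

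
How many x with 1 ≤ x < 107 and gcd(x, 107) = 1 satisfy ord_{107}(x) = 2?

1

φ(107) = 107 − 1 = 106 = 2 · 53.
Since (Z/107Z)^× is cyclic of order 106, the number of elements of order d is φ(d) when d | 106 and 0 otherwise.
2 | 106, and φ(2) = 2 − 1 = 1.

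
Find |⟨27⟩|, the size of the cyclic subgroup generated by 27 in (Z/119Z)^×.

ord(27) | φ(119) = φ(7·17) = (7−1)·(17−1) = 6·16 = 96 = 2^5 · 3.
Divisors of 96: 1, 2, 3, 4, 6, 8, 12, 16, 24, 32, 48, 96.
Test each divisor d:
27^1 ≡ 27 (mod 119)
27^2 ≡ 15 (mod 119)
27^3 ≡ 48 (mod 119)
27^4 ≡ 106 (mod 119)
27^6 ≡ 43 (mod 119)
27^8 ≡ 50 (mod 119)
27^12 ≡ 64 (mod 119)
27^16 ≡ 1 (mod 119) ✓
The smallest such exponent is 16, so the order of 27 is 16.

16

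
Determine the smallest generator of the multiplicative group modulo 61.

2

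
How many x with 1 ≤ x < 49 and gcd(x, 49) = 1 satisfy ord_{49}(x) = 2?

1

φ(49) = φ(7^2) = 7·(7−1) = 42 = 2 · 3 · 7.
(Z/49Z)^× is cyclic (|G| = 42); a cyclic group of order m has exactly φ(d) elements of each order d | m, and none otherwise.
2 | 42, and φ(2) = 2 − 1 = 1.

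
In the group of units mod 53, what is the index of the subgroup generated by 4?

2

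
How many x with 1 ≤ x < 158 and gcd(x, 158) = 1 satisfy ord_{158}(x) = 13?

12

φ(158) = φ(2)·φ(79) = 1·78 = 78 = 2 · 3 · 13.
Since (Z/158Z)^× is cyclic of order 78, the number of elements of order d is φ(d) when d | 78 and 0 otherwise.
13 | 78, and φ(13) = 13 − 1 = 12.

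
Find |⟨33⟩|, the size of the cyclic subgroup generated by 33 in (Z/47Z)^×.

The order of 33 must divide φ(47) = 47 − 1 = 46 = 2 · 23.
Divisors of 46: 1, 2, 23, 46.
Check 33^d mod 47 for each divisor in increasing order:
33^1 ≡ 33 (mod 47)
33^2 ≡ 8 (mod 47)
33^23 ≡ 46 (mod 47)
33^46 ≡ 1 (mod 47) ✓
Hence ord(33) = 46.

46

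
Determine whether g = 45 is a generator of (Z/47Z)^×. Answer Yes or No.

φ(47) = 47 − 1 = 46 = 2 · 23.
Test 45^(46/q) mod 47 for each prime factor q of 46:
45^23 ≡ 46 (mod 47)  [q = 2: ≢ 1 ✓]
45^2 ≡ 4 (mod 47)  [q = 23: ≢ 1 ✓]
None equal 1, so ord_47(45) = 46: 45 is a primitive root.

Yes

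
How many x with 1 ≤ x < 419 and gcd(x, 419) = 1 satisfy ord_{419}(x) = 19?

φ(419) = 419 − 1 = 418 = 2 · 11 · 19.
In a cyclic group of order 418, there are φ(d) elements of order d for each divisor d of 418, and zero for non-divisors.
19 | 418, and φ(19) = 19 − 1 = 18.

18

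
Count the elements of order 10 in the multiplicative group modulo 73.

0

φ(73) = 73 − 1 = 72 = 2^3 · 3^2.
Since (Z/73Z)^× is cyclic of order 72, the number of elements of order d is φ(d) when d | 72 and 0 otherwise.
Here 72 is not a multiple of 10, so there are no elements of order 10.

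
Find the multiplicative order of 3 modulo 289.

ord(3) | φ(289) = φ(17^2) = 17·(17−1) = 272 = 2^4 · 17.
Divisors of 272: 1, 2, 4, 8, 16, 17, 34, 68, 136, 272.
Evaluate successive powers at the divisors of 272:
3^1 ≡ 3 (mod 289)
3^2 ≡ 9 (mod 289)
3^4 ≡ 81 (mod 289)
3^8 ≡ 203 (mod 289)
3^16 ≡ 171 (mod 289)
3^17 ≡ 224 (mod 289)
3^34 ≡ 179 (mod 289)
3^68 ≡ 251 (mod 289)
3^136 ≡ 288 (mod 289)
3^272 ≡ 1 (mod 289) ✓
Hence ord(3) = 272.

272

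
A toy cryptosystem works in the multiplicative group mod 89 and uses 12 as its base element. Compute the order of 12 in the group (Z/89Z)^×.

The order of 12 must divide φ(89) = 89 − 1 = 88 = 2^3 · 11.
Divisors of 88: 1, 2, 4, 8, 11, 22, 44, 88.
Check 12^d mod 89 for each divisor in increasing order:
12^1 ≡ 12 (mod 89)
12^2 ≡ 55 (mod 89)
12^4 ≡ 88 (mod 89)
12^8 ≡ 1 (mod 89) ✓
Therefore the multiplicative order of 12 modulo 89 is 8.

8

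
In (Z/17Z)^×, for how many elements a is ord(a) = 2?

φ(17) = 17 − 1 = 16 = 2^4.
(Z/17Z)^× is cyclic (|G| = 16); a cyclic group of order m has exactly φ(d) elements of each order d | m, and none otherwise.
2 | 16, and φ(2) = 2 − 1 = 1.

1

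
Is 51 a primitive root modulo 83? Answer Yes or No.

No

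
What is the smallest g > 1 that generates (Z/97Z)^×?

5

φ(97) = 97 − 1 = 96 = 2^5 · 3.
g is a primitive root iff g^(96/q) ≢ 1 (mod 97) for each prime q ∈ {2, 3}.
g = 2: 2^48 ≡ 1 — hits 1, so not a primitive root.
g = 3: 3^48 ≡ 1 — hits 1, so not a primitive root.
g = 4: 4^48 ≡ 1 — hits 1, so not a primitive root.
g = 5: 5^48 ≡ 96; 5^32 ≡ 35 — none is 1, so 5 is a primitive root.
The smallest primitive root modulo 97 is 5.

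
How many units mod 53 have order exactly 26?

φ(53) = 53 − 1 = 52 = 2^2 · 13.
(Z/53Z)^× is cyclic (|G| = 52); a cyclic group of order m has exactly φ(d) elements of each order d | m, and none otherwise.
26 = 2 · 13 divides 52, and φ(26) = 12.

12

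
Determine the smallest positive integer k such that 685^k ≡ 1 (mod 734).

122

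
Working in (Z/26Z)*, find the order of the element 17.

6

Since 17 ∈ (Z/26Z)^×, its order divides φ(26) = φ(2)·φ(13) = 1·12 = 12 = 2^2 · 3.
Divisors of 12: 1, 2, 3, 4, 6, 12.
Evaluate successive powers at the divisors of 12:
17^1 ≡ 17
17^2 ≡ 3
17^3 ≡ 25
17^4 ≡ 9
17^6 ≡ 1
Hence ord(17) = 6.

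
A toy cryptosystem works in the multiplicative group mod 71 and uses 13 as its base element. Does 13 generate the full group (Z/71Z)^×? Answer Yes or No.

Yes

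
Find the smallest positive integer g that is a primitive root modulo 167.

φ(167) = 167 − 1 = 166 = 2 · 83.
Test candidates g = 2, 3, … against the prime factors q ∈ {2, 83} of φ(167): g is a generator iff g^(166/q) ≢ 1 for every such q.
g = 2: 2^83 ≡ 1 — hits 1, so not a primitive root.
g = 3: 3^83 ≡ 1 — hits 1, so not a primitive root.
g = 4: 4^83 ≡ 1 — hits 1, so not a primitive root.
g = 5: 5^83 ≡ 166; 5^2 ≡ 25 — none is 1, so 5 is a primitive root.
So 5 is the smallest generator of (Z/167Z)^×.

5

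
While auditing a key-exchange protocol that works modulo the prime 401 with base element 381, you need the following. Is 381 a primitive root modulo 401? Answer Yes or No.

φ(401) = 401 − 1 = 400 = 2^4 · 5^2.
It suffices to check that the order of 381 is not a proper divisor of 400: compute 381^(400/q) for q ∈ {2, 5}.
381^200 ≡ 1 (mod 401)  [q = 2: ≡ 1 ✗]
381^80 ≡ 1 (mod 401)  [q = 5: ≡ 1 ✗]
Since 381^200 ≡ 1, the order of 381 divides 200 < 400, so 381 is not a primitive root.

No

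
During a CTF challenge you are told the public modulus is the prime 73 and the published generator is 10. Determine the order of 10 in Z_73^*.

8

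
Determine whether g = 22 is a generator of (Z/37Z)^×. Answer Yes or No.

Yes

φ(37) = 37 − 1 = 36 = 2^2 · 3^2.
An element g generates (Z/37Z)^× iff g^(36/q) ≢ 1 (mod 37) for each prime q ∈ {2, 3}.
22^18 ≡ 36 (mod 37)  [q = 2: ≢ 1 ✓]
22^12 ≡ 26 (mod 37)  [q = 3: ≢ 1 ✓]
All checks pass, so 22 has order 36 and is a primitive root modulo 37.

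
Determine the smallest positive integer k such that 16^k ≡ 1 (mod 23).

The order of 16 must divide φ(23) = 23 − 1 = 22 = 2 · 11.
Divisors of 22: 1, 2, 11, 22.
Test each divisor d:
16^1 ≡ 16 (mod 23)
16^2 ≡ 3 (mod 23)
16^11 ≡ 1 (mod 23) ✓
So ord_23(16) = 11.

11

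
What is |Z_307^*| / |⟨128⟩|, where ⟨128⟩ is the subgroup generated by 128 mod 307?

3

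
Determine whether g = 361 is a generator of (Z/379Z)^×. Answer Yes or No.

φ(379) = 379 − 1 = 378 = 2 · 3^3 · 7.
361 is a primitive root mod 379 iff 361^(φ(379)/q) ≢ 1 for every prime q | φ(379), i.e. q ∈ {2, 3, 7}.
361^189 ≡ 1 (mod 379)  [q = 2: ≡ 1 ✗]
361^126 ≡ 51 (mod 379)  [q = 3: ≢ 1 ✓]
361^54 ≡ 86 (mod 379)  [q = 7: ≢ 1 ✓]
Since 361^189 ≡ 1, the order of 361 divides 189 < 378, so 361 is not a primitive root.

No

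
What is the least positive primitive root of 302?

φ(302) = φ(2)·φ(151) = 1·150 = 150 = 2 · 3 · 5^2.
Test candidates g = 2, 3, … against the prime factors q ∈ {2, 3, 5} of φ(302): g is a generator iff g^(150/q) ≢ 1 for every such q.
g = 2: gcd(2, 302) = 2 > 1, not a unit — skip.
g = 3: 3^75 ≡ 301; 3^50 ≡ 1 — hits 1, so not a primitive root.
g = 4: gcd(4, 302) = 2 > 1, not a unit — skip.
g = 5: 5^75 ≡ 1 — hits 1, so not a primitive root.
g = 6: gcd(6, 302) = 2 > 1, not a unit — skip.
g = 7: 7^75 ≡ 301; 7^50 ≡ 183; 7^30 ≡ 159 — none is 1, so 7 is a primitive root.
So 7 is the smallest generator of (Z/302Z)^×.

7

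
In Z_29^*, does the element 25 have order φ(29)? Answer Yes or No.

φ(29) = 29 − 1 = 28 = 2^2 · 7.
An element g generates (Z/29Z)^× iff g^(28/q) ≢ 1 (mod 29) for each prime q ∈ {2, 7}.
25^14 ≡ 1 (mod 29)  [q = 2: ≡ 1 ✗]
25^4 ≡ 24 (mod 29)  [q = 7: ≢ 1 ✓]
The check at q = 2 fails, so 25 generates a proper subgroup.

No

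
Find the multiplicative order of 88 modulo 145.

4

Since 88 ∈ (Z/145Z)^×, its order divides φ(145) = φ(5·29) = (5−1)·(29−1) = 4·28 = 112 = 2^4 · 7.
Divisors of 112: 1, 2, 4, 7, 8, 14, 16, 28, 56, 112.
Compute 88^d (mod 145) for the divisors d until we hit 1:
88^1 ≡ 88 (mod 145)
88^2 ≡ 59 (mod 145)
88^4 ≡ 1 (mod 145) ✓
Therefore the multiplicative order of 88 modulo 145 is 4.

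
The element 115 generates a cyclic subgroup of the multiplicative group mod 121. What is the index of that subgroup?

2

ord(115) | φ(121) = φ(11^2) = 11·(11−1) = 110 = 2 · 5 · 11.
Divisors of 110: 1, 2, 5, 10, 11, 22, 55, 110.
Check 115^d mod 121 for each divisor in increasing order:
115^1 ≡ 115 (mod 121)
115^2 ≡ 36 (mod 121)
115^5 ≡ 89 (mod 121)
115^10 ≡ 56 (mod 121)
115^11 ≡ 27 (mod 121)
115^22 ≡ 3 (mod 121)
115^55 ≡ 1 (mod 121) ✓
So ord_121(115) = 55, hence |⟨115⟩| = 55.
The index is φ(121) / ord(115) = 110 / 55 = 2.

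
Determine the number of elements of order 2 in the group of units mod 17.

1

φ(17) = 17 − 1 = 16 = 2^4.
In a cyclic group of order 16, there are φ(d) elements of order d for each divisor d of 16, and zero for non-divisors.
2 | 16, and φ(2) = 2 − 1 = 1.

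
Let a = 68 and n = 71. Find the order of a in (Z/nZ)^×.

Since 68 ∈ (Z/71Z)^×, its order divides φ(71) = 71 − 1 = 70 = 2 · 5 · 7.
Divisors of 70: 1, 2, 5, 7, 10, 14, 35, 70.
Test each divisor d:
68^1 ≡ 68 (mod 71)
68^2 ≡ 9 (mod 71)
68^5 ≡ 41 (mod 71)
68^7 ≡ 14 (mod 71)
68^10 ≡ 48 (mod 71)
68^14 ≡ 54 (mod 71)
68^35 ≡ 70 (mod 71)
68^70 ≡ 1 (mod 71) ✓
Hence ord(68) = 70.

70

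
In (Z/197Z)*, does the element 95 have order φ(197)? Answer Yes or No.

Yes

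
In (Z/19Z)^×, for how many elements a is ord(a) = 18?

6

φ(19) = 19 − 1 = 18 = 2 · 3^2.
In a cyclic group of order 18, there are φ(d) elements of order d for each divisor d of 18, and zero for non-divisors.
18 = 2 · 3^2 divides 18, and φ(18) = 6.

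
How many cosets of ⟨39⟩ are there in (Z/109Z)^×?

ord(39) | φ(109) = 109 − 1 = 108 = 2^2 · 3^3.
Divisors of 108: 1, 2, 3, 4, 6, 9, 12, 18, 27, 36, 54, 108.
Test each divisor d:
39^1 ≡ 39 (mod 109)
39^2 ≡ 104 (mod 109)
39^3 ≡ 23 (mod 109)
39^4 ≡ 25 (mod 109)
39^6 ≡ 93 (mod 109)
39^9 ≡ 68 (mod 109)
39^12 ≡ 38 (mod 109)
39^18 ≡ 46 (mod 109)
39^27 ≡ 76 (mod 109)
39^36 ≡ 45 (mod 109)
39^54 ≡ 108 (mod 109)
39^108 ≡ 1 (mod 109) ✓
Thus |⟨39⟩| = ord(39) = 108.
[(Z/109Z)^× : ⟨39⟩] = 108/108 = 1.

1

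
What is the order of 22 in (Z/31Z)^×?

30

By Lagrange's theorem, ord_31(22) divides φ(31) = 31 − 1 = 30 = 2 · 3 · 5.
Divisors of 30: 1, 2, 3, 5, 6, 10, 15, 30.
Test each divisor d:
22^1 ≡ 22
22^2 ≡ 19
22^3 ≡ 15
22^5 ≡ 6
22^6 ≡ 8
22^10 ≡ 5
22^15 ≡ 30
22^30 ≡ 1
So ord_31(22) = 30.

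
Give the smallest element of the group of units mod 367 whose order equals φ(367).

6

φ(367) = 367 − 1 = 366 = 2 · 3 · 61.
g is a primitive root iff g^(366/q) ≢ 1 (mod 367) for each prime q ∈ {2, 3, 61}.
g = 2: 2^183 ≡ 1 — hits 1, so not a primitive root.
g = 3: 3^183 ≡ 366; 3^122 ≡ 1 — hits 1, so not a primitive root.
g = 4: 4^183 ≡ 1 — hits 1, so not a primitive root.
g = 5: 5^183 ≡ 366; 5^122 ≡ 1 — hits 1, so not a primitive root.
g = 6: 6^183 ≡ 366; 6^122 ≡ 283; 6^6 ≡ 47 — none is 1, so 6 is a primitive root.
Hence the least primitive root of 367 is 6.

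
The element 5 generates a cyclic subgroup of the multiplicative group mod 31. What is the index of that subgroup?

Since 5 ∈ (Z/31Z)^×, its order divides φ(31) = 31 − 1 = 30 = 2 · 3 · 5.
Divisors of 30: 1, 2, 3, 5, 6, 10, 15, 30.
Test each divisor d:
5^1 ≡ 5 (mod 31)
5^2 ≡ 25 (mod 31)
5^3 ≡ 1 (mod 31) ✓
The order of 5 is 3, so the subgroup it generates has 3 elements.
The index is φ(31) / ord(5) = 30 / 3 = 10.

10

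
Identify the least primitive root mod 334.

5

φ(334) = φ(2)·φ(167) = 1·166 = 166 = 2 · 83.
Test candidates g = 2, 3, … against the prime factors q ∈ {2, 83} of φ(334): g is a generator iff g^(166/q) ≢ 1 for every such q.
g = 2: gcd(2, 334) = 2 > 1, not a unit — skip.
g = 3: 3^83 ≡ 1 — hits 1, so not a primitive root.
g = 4: gcd(4, 334) = 2 > 1, not a unit — skip.
g = 5: 5^83 ≡ 333; 5^2 ≡ 25 — none is 1, so 5 is a primitive root.
The smallest primitive root modulo 334 is 5.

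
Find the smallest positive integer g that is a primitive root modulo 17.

3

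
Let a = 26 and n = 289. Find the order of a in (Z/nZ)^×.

136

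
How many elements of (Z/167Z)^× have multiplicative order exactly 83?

φ(167) = 167 − 1 = 166 = 2 · 83.
(Z/167Z)^× is cyclic (|G| = 166); a cyclic group of order m has exactly φ(d) elements of each order d | m, and none otherwise.
83 | 166, and φ(83) = 83 − 1 = 82.

82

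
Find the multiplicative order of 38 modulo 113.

112

The order of 38 must divide φ(113) = 113 − 1 = 112 = 2^4 · 7.
Divisors of 112: 1, 2, 4, 7, 8, 14, 16, 28, 56, 112.
Check 38^d mod 113 for each divisor in increasing order:
38^1 ≡ 38
38^2 ≡ 88
38^4 ≡ 60
38^7 ≡ 65
38^8 ≡ 97
38^14 ≡ 44
38^16 ≡ 30
38^28 ≡ 15
38^56 ≡ 112
38^112 ≡ 1
Therefore the multiplicative order of 38 modulo 113 is 112.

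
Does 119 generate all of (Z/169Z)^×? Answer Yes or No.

Yes

φ(169) = φ(13^2) = 13·(13−1) = 156 = 2^2 · 3 · 13.
Test 119^(156/q) mod 169 for each prime factor q of 156:
119^78 ≡ 168 (mod 169)  [q = 2: ≢ 1 ✓]
119^52 ≡ 146 (mod 169)  [q = 3: ≢ 1 ✓]
119^12 ≡ 66 (mod 169)  [q = 13: ≢ 1 ✓]
None equal 1, so ord_169(119) = 156: 119 is a primitive root.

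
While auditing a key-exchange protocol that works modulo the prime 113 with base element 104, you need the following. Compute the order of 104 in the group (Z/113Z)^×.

56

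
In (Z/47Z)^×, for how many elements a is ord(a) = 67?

φ(47) = 47 − 1 = 46 = 2 · 23.
Since (Z/47Z)^× is cyclic of order 46, the number of elements of order d is φ(d) when d | 46 and 0 otherwise.
Since 67 ∤ 46, the count is 0.

0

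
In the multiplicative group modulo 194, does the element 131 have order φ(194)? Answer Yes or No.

No

φ(194) = φ(2)·φ(97) = 1·96 = 96 = 2^5 · 3.
131 is a primitive root mod 194 iff 131^(φ(194)/q) ≢ 1 for every prime q | φ(194), i.e. q ∈ {2, 3}.
131^48 ≡ 193 (mod 194)  [q = 2: ≢ 1 ✓]
131^32 ≡ 1 (mod 194)  [q = 3: ≡ 1 ✗]
Since 131^32 ≡ 1, the order of 131 divides 32 < 96, so 131 is not a primitive root.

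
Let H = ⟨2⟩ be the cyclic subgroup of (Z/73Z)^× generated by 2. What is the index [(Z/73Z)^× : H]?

ord(2) | φ(73) = 73 − 1 = 72 = 2^3 · 3^2.
Divisors of 72: 1, 2, 3, 4, 6, 8, 9, 12, 18, 24, 36, 72.
Compute 2^d (mod 73) for the divisors d until we hit 1:
2^1 ≡ 2
2^2 ≡ 4
2^3 ≡ 8
2^4 ≡ 16
2^6 ≡ 64
2^8 ≡ 37
2^9 ≡ 1
So ord_73(2) = 9, hence |⟨2⟩| = 9.
The index is φ(73) / ord(2) = 72 / 9 = 8.

8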